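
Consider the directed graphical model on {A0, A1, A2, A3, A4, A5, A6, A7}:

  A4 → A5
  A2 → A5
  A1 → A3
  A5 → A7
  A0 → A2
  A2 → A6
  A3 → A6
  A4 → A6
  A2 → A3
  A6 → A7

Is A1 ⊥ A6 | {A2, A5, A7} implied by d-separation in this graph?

No — A1 and A6 are not d-separated given {A2, A5, A7}.

Enumerating the 4 paths from A1 to A6 and testing each for blocking by {A2, A5, A7}:
  1. A1 → A3 → A6 — A3:chain[open] ⇒ active
  2. A1 → A3 ← A2 → A6 — A3:collider[open]; A2:fork[blocks] ⇒ blocked
  3. A1 → A3 ← A2 → A5 → A7 ← A6 — A3:collider[open]; A2:fork[blocks]; A5:chain[blocks]; A7:collider[open] ⇒ blocked
  4. A1 → A3 ← A2 → A5 ← A4 → A6 — A3:collider[open]; A2:fork[blocks]; A5:collider[open]; A4:fork[open] ⇒ blocked
Because an active path exists, A1 and A6 are not d-separated.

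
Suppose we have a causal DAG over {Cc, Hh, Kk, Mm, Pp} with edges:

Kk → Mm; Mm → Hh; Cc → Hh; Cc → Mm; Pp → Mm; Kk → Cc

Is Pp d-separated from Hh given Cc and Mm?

We examine all 3 paths between Pp and Hh:
Path 1: Pp → Mm ← Cc → Hh
  Cc is a fork here and Cc is conditioned on, so the path is blocked at Cc.
Path 2: Pp → Mm ← Kk → Cc → Hh
  Cc is a chain here and Cc is conditioned on, so the path is blocked at Cc.
Path 3: Pp → Mm → Hh
  Mm is a chain here and Mm is conditioned on, so the path is blocked at Mm.
Every path is blocked, so Pp and Hh are d-separated given {Cc, Mm}.

Yes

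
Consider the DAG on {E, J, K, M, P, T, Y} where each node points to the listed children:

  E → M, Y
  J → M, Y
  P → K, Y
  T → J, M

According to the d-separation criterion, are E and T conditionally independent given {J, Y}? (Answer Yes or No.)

There are 4 undirected paths between E and T; checking each against the conditioning set {J, Y}:
Path 1: E → M ← T
  M is a collider here and neither M nor any of its descendants is conditioned on, so the collider stays closed — the path is blocked at M.
Path 2: E → M ← J ← T
  M is a collider here and neither M nor any of its descendants is conditioned on, so the collider stays closed — the path is blocked at M.
Path 3: E → Y ← J ← T
  J is a chain here and J is conditioned on, so the path is blocked at J.
Path 4: E → Y ← J → M ← T
  J is a fork here and J is conditioned on, so the path is blocked at J.
All paths are blocked; E ⊥ T | {J, Y} holds.

Yes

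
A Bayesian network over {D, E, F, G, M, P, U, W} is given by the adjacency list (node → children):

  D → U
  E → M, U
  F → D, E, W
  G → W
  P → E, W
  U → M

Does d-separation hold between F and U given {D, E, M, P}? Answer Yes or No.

Yes

Enumerating the 5 paths from F to U and testing each for blocking by {D, E, M, P}:
Path 1: F → E → U
  E is a chain here and E is conditioned on, so the path is blocked at E.
Path 2: F → E → M ← U
  E is a chain here and E is conditioned on, so the path is blocked at E.
Path 3: F → D → U
  D is a chain here and D is conditioned on, so the path is blocked at D.
Path 4: F → W ← P → E → U
  W is a collider here and neither W nor any of its descendants is conditioned on, so the collider stays closed — the path is blocked at W.
Path 5: F → W ← P → E → M ← U
  W is a collider here and neither W nor any of its descendants is conditioned on, so the collider stays closed — the path is blocked at W.
Since every path is blocked, d-separation holds.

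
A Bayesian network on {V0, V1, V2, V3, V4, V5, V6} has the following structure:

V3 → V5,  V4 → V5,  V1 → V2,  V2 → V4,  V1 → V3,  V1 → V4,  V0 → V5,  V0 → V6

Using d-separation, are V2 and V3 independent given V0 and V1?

We examine all 4 paths between V2 and V3:
Path 1: V2 → V4 → V5 ← V3
  V5 is a collider here and neither V5 nor any of its descendants is conditioned on, so the collider stays closed — the path is blocked at V5.
Path 2: V2 → V4 ← V1 → V3
  V4 is a collider here and neither V4 nor any of its descendants is conditioned on, so the collider stays closed — the path is blocked at V4.
Path 3: V2 ← V1 → V3
  V1 is a fork here and V1 is conditioned on, so the path is blocked at V1.
Path 4: V2 ← V1 → V4 → V5 ← V3
  V1 is a fork here and V1 is conditioned on, so the path is blocked at V1.
Every path is blocked, so V2 and V3 are d-separated given {V0, V1}.

Yes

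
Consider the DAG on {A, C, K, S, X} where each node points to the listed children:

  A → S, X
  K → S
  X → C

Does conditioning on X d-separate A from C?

The only undirected path from A to C is:
Path 1: A → X → C
  X is a chain here and X is conditioned on, so the path is blocked at X.
All paths are blocked; A ⊥ C | {X} holds.

Yes — A and C are d-separated given {X}.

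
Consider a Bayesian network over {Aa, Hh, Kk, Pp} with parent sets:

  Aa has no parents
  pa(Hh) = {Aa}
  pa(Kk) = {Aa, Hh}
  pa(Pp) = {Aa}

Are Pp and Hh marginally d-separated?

No

There are 2 undirected paths between Pp and Hh; checking each against the conditioning set ∅:
Path 1: Pp ← Aa → Kk ← Hh
  Kk is a collider here and neither Kk nor any of its descendants is conditioned on, so the collider stays closed — the path is blocked at Kk.
Path 2: Pp ← Aa → Hh
  Aa is a fork and Aa is not conditioned on — no node blocks this path, so it is active.
Because an active path exists, Pp and Hh are not d-separated.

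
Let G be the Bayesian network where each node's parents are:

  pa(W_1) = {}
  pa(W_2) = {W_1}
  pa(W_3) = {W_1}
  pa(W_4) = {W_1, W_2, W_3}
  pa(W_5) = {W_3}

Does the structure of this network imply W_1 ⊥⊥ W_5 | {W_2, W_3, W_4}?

There are 3 undirected paths between W_1 and W_5; checking each against the conditioning set {W_2, W_3, W_4}:
  1. W_1 → W_2 → W_4 ← W_3 → W_5 — W_2:chain[blocks]; W_4:collider[open]; W_3:fork[blocks] ⇒ blocked
  2. W_1 → W_4 ← W_3 → W_5 — W_4:collider[open]; W_3:fork[blocks] ⇒ blocked
  3. W_1 → W_3 → W_5 — W_3:chain[blocks] ⇒ blocked
Since every path is blocked, d-separation holds.

Yes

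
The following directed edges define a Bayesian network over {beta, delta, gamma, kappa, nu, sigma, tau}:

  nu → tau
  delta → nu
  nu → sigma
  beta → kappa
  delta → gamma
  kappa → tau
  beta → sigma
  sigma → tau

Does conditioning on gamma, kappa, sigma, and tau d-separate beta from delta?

4 paths connect beta and delta; each must be blocked for d-separation to hold:
  1. beta → kappa → tau ← nu ← delta — kappa:chain[blocks]; tau:collider[open]; nu:chain[open] ⇒ blocked
  2. beta → kappa → tau ← sigma ← nu ← delta — kappa:chain[blocks]; tau:collider[open]; sigma:chain[blocks]; nu:chain[open] ⇒ blocked
  3. beta → sigma ← nu ← delta — sigma:collider[open]; nu:chain[open] ⇒ active
  4. beta → sigma → tau ← nu ← delta — sigma:chain[blocks]; tau:collider[open]; nu:chain[open] ⇒ blocked
At least one path is unblocked, so d-separation fails.

No — beta and delta are not d-separated given {gamma, kappa, sigma, tau}.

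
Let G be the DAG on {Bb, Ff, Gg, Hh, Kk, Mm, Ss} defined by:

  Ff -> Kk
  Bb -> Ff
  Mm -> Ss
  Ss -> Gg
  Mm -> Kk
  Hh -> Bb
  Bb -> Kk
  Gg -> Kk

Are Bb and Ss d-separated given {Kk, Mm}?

No

There are 4 undirected paths between Bb and Ss; checking each against the conditioning set {Kk, Mm}:
Path 1: Bb → Ff → Kk ← Gg ← Ss
  Ff is a chain and Ff is not conditioned on; Kk is a collider and Kk is conditioned on, which opens it; Gg is a chain and Gg is not conditioned on — no node blocks this path, so it is active.
Path 2: Bb → Ff → Kk ← Mm → Ss
  Mm is a fork here and Mm is conditioned on, so the path is blocked at Mm.
Path 3: Bb → Kk ← Gg ← Ss
  Kk is a collider and Kk is conditioned on, which opens it; Gg is a chain and Gg is not conditioned on — no node blocks this path, so it is active.
Path 4: Bb → Kk ← Mm → Ss
  Mm is a fork here and Mm is conditioned on, so the path is blocked at Mm.
Because an active path exists, Bb and Ss are not d-separated.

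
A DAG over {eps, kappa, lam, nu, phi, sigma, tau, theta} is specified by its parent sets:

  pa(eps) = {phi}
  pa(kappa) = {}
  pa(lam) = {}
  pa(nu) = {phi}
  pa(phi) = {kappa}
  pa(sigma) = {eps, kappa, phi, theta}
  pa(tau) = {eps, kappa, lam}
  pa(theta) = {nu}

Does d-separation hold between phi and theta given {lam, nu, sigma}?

6 paths connect phi and theta; each must be blocked for d-separation to hold:
  1. phi → eps → sigma ← theta — eps:chain[open]; sigma:collider[open] ⇒ active
  2. phi → eps → tau ← kappa → sigma ← theta — eps:chain[open]; tau:collider[blocks]; kappa:fork[open]; sigma:collider[open] ⇒ blocked
  3. phi → sigma ← theta — sigma:collider[open] ⇒ active
  4. phi ← kappa → sigma ← theta — kappa:fork[open]; sigma:collider[open] ⇒ active
  5. phi ← kappa → tau ← eps → sigma ← theta — kappa:fork[open]; tau:collider[blocks]; eps:fork[open]; sigma:collider[open] ⇒ blocked
  6. phi → nu → theta — nu:chain[blocks] ⇒ blocked
Since the path phi → eps → sigma ← theta is active, phi and theta are not d-separated given {lam, nu, sigma}.

No — phi and theta are not d-separated given {lam, nu, sigma}.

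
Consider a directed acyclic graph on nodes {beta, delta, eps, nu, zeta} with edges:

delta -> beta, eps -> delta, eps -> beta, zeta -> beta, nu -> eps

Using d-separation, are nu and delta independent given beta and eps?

Yes — nu and delta are d-separated given {beta, eps}.

There are 2 undirected paths between nu and delta; checking each against the conditioning set {beta, eps}:
  1. nu → eps → beta ← delta — eps:chain[blocks]; beta:collider[open] ⇒ blocked
  2. nu → eps → delta — eps:chain[blocks] ⇒ blocked
All paths are blocked; nu ⊥ delta | {beta, eps} holds.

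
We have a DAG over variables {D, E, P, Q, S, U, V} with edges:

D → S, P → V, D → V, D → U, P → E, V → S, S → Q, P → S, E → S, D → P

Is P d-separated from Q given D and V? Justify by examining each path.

No — P and Q are not d-separated given {D, V}.

We examine all 6 paths between P and Q:
Path 1: P ← D → V → S → Q
  D is a fork here and D is conditioned on, so the path is blocked at D.
Path 2: P ← D → S → Q
  D is a fork here and D is conditioned on, so the path is blocked at D.
Path 3: P → E → S → Q
  E is a chain and E is not conditioned on; S is a chain and S is not conditioned on — no node blocks this path, so it is active.
Path 4: P → V ← D → S → Q
  D is a fork here and D is conditioned on, so the path is blocked at D.
Path 5: P → V → S → Q
  V is a chain here and V is conditioned on, so the path is blocked at V.
Path 6: P → S → Q
  S is a chain and S is not conditioned on — no node blocks this path, so it is active.
Since the path P → E → S → Q is active, P and Q are not d-separated given {D, V}.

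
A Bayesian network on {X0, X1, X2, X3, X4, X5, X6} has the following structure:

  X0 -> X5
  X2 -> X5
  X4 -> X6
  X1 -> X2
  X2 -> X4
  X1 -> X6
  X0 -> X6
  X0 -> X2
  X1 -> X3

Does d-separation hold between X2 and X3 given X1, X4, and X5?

Yes — X2 and X3 are d-separated given {X1, X4, X5}.

There are 4 undirected paths between X2 and X3; checking each against the conditioning set {X1, X4, X5}:
  1. X2 → X4 → X6 ← X1 → X3 — X4:chain[blocks]; X6:collider[blocks]; X1:fork[blocks] ⇒ blocked
  2. X2 ← X0 → X6 ← X1 → X3 — X0:fork[open]; X6:collider[blocks]; X1:fork[blocks] ⇒ blocked
  3. X2 → X5 ← X0 → X6 ← X1 → X3 — X5:collider[open]; X0:fork[open]; X6:collider[blocks]; X1:fork[blocks] ⇒ blocked
  4. X2 ← X1 → X3 — X1:fork[blocks] ⇒ blocked
All paths are blocked; X2 ⊥ X3 | {X1, X4, X5} holds.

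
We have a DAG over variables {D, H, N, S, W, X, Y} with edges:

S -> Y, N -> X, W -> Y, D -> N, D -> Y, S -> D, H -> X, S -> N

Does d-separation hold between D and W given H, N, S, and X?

Yes — D and W are d-separated given {H, N, S, X}.

Enumerating the 3 paths from D to W and testing each for blocking by {H, N, S, X}:
  1. D → N ← S → Y ← W — N:collider[open]; S:fork[blocks]; Y:collider[blocks] ⇒ blocked
  2. D ← S → Y ← W — S:fork[blocks]; Y:collider[blocks] ⇒ blocked
  3. D → Y ← W — Y:collider[blocks] ⇒ blocked
Since every path is blocked, d-separation holds.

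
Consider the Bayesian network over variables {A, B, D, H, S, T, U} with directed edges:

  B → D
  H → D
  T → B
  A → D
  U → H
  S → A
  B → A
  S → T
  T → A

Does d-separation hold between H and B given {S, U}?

We examine all 4 paths between H and B:
  1. H → D ← A ← T → B — D:collider[blocks]; A:chain[open]; T:fork[open] ⇒ blocked
  2. H → D ← A ← B — D:collider[blocks]; A:chain[open] ⇒ blocked
  3. H → D ← A ← S → T → B — D:collider[blocks]; A:chain[open]; S:fork[blocks]; T:chain[open] ⇒ blocked
  4. H → D ← B — D:collider[blocks] ⇒ blocked
Since every path is blocked, d-separation holds.

Yes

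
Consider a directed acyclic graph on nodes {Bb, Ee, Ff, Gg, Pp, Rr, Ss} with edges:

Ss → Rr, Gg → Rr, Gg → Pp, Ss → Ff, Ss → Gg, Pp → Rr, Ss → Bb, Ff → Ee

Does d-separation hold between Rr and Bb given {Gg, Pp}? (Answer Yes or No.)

No — Rr and Bb are not d-separated given {Gg, Pp}.

There are 3 undirected paths between Rr and Bb; checking each against the conditioning set {Gg, Pp}:
Path 1: Rr ← Gg ← Ss → Bb
  Gg is a chain here and Gg is conditioned on, so the path is blocked at Gg.
Path 2: Rr ← Pp ← Gg ← Ss → Bb
  Pp is a chain here and Pp is conditioned on, so the path is blocked at Pp.
Path 3: Rr ← Ss → Bb
  Ss is a fork and Ss is not conditioned on — no node blocks this path, so it is active.
Because an active path exists, Rr and Bb are not d-separated.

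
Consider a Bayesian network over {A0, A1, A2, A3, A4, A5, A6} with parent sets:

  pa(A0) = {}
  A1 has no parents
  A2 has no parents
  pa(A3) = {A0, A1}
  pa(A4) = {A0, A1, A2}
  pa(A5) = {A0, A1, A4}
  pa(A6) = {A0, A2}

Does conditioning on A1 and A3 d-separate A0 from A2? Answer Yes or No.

There are 6 undirected paths between A0 and A2; checking each against the conditioning set {A1, A3}:
Path 1: A0 → A3 ← A1 → A5 ← A4 ← A2
  A1 is a fork here and A1 is conditioned on, so the path is blocked at A1.
Path 2: A0 → A3 ← A1 → A4 ← A2
  A1 is a fork here and A1 is conditioned on, so the path is blocked at A1.
Path 3: A0 → A5 ← A4 ← A2
  A5 is a collider here and neither A5 nor any of its descendants is conditioned on, so the collider stays closed — the path is blocked at A5.
Path 4: A0 → A5 ← A1 → A4 ← A2
  A5 is a collider here and neither A5 nor any of its descendants is conditioned on, so the collider stays closed — the path is blocked at A5.
Path 5: A0 → A6 ← A2
  A6 is a collider here and neither A6 nor any of its descendants is conditioned on, so the collider stays closed — the path is blocked at A6.
Path 6: A0 → A4 ← A2
  A4 is a collider here and neither A4 nor any of its descendants is conditioned on, so the collider stays closed — the path is blocked at A4.
All paths are blocked; A0 ⊥ A2 | {A1, A3} holds.

Yes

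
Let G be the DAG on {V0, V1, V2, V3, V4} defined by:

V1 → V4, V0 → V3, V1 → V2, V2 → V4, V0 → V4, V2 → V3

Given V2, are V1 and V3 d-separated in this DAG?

4 paths connect V1 and V3; each must be blocked for d-separation to hold:
Path 1: V1 → V4 ← V0 → V3
  V4 is a collider here and neither V4 nor any of its descendants is conditioned on, so the collider stays closed — the path is blocked at V4.
Path 2: V1 → V4 ← V2 → V3
  V4 is a collider here and neither V4 nor any of its descendants is conditioned on, so the collider stays closed — the path is blocked at V4.
Path 3: V1 → V2 → V3
  V2 is a chain here and V2 is conditioned on, so the path is blocked at V2.
Path 4: V1 → V2 → V4 ← V0 → V3
  V2 is a chain here and V2 is conditioned on, so the path is blocked at V2.
Since every path is blocked, d-separation holds.

Yes — V1 and V3 are d-separated given {V2}.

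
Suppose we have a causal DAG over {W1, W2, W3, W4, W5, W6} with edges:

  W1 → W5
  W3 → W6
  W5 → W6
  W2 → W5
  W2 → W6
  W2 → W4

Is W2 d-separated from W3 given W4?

Yes

We examine all 2 paths between W2 and W3:
  1. W2 → W6 ← W3 — W6:collider[blocks] ⇒ blocked
  2. W2 → W5 → W6 ← W3 — W5:chain[open]; W6:collider[blocks] ⇒ blocked
All paths are blocked; W2 ⊥ W3 | {W4} holds.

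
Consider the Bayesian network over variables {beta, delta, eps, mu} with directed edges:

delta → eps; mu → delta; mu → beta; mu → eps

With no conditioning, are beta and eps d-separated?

No

Enumerating the 2 paths from beta to eps and testing each for blocking by ∅:
Path 1: beta ← mu → delta → eps
  mu is a fork and mu is not conditioned on; delta is a chain and delta is not conditioned on — no node blocks this path, so it is active.
Path 2: beta ← mu → eps
  mu is a fork and mu is not conditioned on — no node blocks this path, so it is active.
At least one path is unblocked, so d-separation fails.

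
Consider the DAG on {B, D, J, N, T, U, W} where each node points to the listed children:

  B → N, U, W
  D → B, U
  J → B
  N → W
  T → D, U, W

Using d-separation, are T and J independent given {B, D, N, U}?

Yes — T and J are d-separated given {B, D, N, U}.

We examine all 6 paths between T and J:
  1. T → D → U ← B ← J — D:chain[blocks]; U:collider[open]; B:chain[blocks] ⇒ blocked
  2. T → D → B ← J — D:chain[blocks]; B:collider[open] ⇒ blocked
  3. T → W ← N ← B ← J — W:collider[blocks]; N:chain[blocks]; B:chain[blocks] ⇒ blocked
  4. T → W ← B ← J — W:collider[blocks]; B:chain[blocks] ⇒ blocked
  5. T → U ← D → B ← J — U:collider[open]; D:fork[blocks]; B:collider[open] ⇒ blocked
  6. T → U ← B ← J — U:collider[open]; B:chain[blocks] ⇒ blocked
All paths are blocked; T ⊥ J | {B, D, N, U} holds.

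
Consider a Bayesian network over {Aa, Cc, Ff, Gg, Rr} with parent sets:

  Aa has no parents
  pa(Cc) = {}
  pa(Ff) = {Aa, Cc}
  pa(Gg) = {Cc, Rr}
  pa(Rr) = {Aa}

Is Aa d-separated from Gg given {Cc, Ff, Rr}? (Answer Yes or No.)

Yes — Aa and Gg are d-separated given {Cc, Ff, Rr}.

2 paths connect Aa and Gg; each must be blocked for d-separation to hold:
  1. Aa → Ff ← Cc → Gg — Ff:collider[open]; Cc:fork[blocks] ⇒ blocked
  2. Aa → Rr → Gg — Rr:chain[blocks] ⇒ blocked
Every path is blocked, so Aa and Gg are d-separated given {Cc, Ff, Rr}.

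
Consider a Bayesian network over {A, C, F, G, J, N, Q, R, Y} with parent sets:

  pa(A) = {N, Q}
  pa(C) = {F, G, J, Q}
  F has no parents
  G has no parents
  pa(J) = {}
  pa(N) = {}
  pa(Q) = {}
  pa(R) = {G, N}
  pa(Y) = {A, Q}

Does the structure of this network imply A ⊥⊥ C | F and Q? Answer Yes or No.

Yes

We examine all 3 paths between A and C:
Path 1: A → Y ← Q → C
  Y is a collider here and neither Y nor any of its descendants is conditioned on, so the collider stays closed — the path is blocked at Y.
Path 2: A ← N → R ← G → C
  R is a collider here and neither R nor any of its descendants is conditioned on, so the collider stays closed — the path is blocked at R.
Path 3: A ← Q → C
  Q is a fork here and Q is conditioned on, so the path is blocked at Q.
Since every path is blocked, d-separation holds.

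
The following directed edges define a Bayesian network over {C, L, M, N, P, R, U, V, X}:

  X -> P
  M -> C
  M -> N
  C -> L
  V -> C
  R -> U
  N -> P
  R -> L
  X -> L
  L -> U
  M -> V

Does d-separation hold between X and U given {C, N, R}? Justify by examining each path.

Enumerating the 6 paths from X to U and testing each for blocking by {C, N, R}:
Path 1: X → L → U
  L is a chain and L is not conditioned on — no node blocks this path, so it is active.
Path 2: X → L ← R → U
  L is a collider here and neither L nor any of its descendants is conditioned on, so the collider stays closed — the path is blocked at L.
Path 3: X → P ← N ← M → V → C → L → U
  P is a collider here and neither P nor any of its descendants is conditioned on, so the collider stays closed — the path is blocked at P.
Path 4: X → P ← N ← M → V → C → L ← R → U
  P is a collider here and neither P nor any of its descendants is conditioned on, so the collider stays closed — the path is blocked at P.
Path 5: X → P ← N ← M → C → L → U
  P is a collider here and neither P nor any of its descendants is conditioned on, so the collider stays closed — the path is blocked at P.
Path 6: X → P ← N ← M → C → L ← R → U
  P is a collider here and neither P nor any of its descendants is conditioned on, so the collider stays closed — the path is blocked at P.
At least one path is unblocked, so d-separation fails.

No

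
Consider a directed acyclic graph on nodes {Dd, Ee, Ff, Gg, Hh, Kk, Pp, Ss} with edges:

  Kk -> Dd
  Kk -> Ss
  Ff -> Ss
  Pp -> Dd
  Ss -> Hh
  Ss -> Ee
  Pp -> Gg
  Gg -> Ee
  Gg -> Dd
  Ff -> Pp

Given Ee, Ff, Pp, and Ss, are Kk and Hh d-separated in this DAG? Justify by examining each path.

Yes

There are 5 undirected paths between Kk and Hh; checking each against the conditioning set {Ee, Ff, Pp, Ss}:
  1. Kk → Ss → Hh — Ss:chain[blocks] ⇒ blocked
  2. Kk → Dd ← Pp → Gg → Ee ← Ss → Hh — Dd:collider[blocks]; Pp:fork[blocks]; Gg:chain[open]; Ee:collider[open]; Ss:fork[blocks] ⇒ blocked
  3. Kk → Dd ← Pp ← Ff → Ss → Hh — Dd:collider[blocks]; Pp:chain[blocks]; Ff:fork[blocks]; Ss:chain[blocks] ⇒ blocked
  4. Kk → Dd ← Gg ← Pp ← Ff → Ss → Hh — Dd:collider[blocks]; Gg:chain[open]; Pp:chain[blocks]; Ff:fork[blocks]; Ss:chain[blocks] ⇒ blocked
  5. Kk → Dd ← Gg → Ee ← Ss → Hh — Dd:collider[blocks]; Gg:fork[open]; Ee:collider[open]; Ss:fork[blocks] ⇒ blocked
Since every path is blocked, d-separation holds.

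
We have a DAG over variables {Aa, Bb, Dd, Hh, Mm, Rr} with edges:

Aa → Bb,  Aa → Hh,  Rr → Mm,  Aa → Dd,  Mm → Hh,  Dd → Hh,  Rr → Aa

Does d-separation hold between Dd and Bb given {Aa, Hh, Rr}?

Yes — Dd and Bb are d-separated given {Aa, Hh, Rr}.

We examine all 3 paths between Dd and Bb:
Path 1: Dd → Hh ← Mm ← Rr → Aa → Bb
  Rr is a fork here and Rr is conditioned on, so the path is blocked at Rr.
Path 2: Dd → Hh ← Aa → Bb
  Aa is a fork here and Aa is conditioned on, so the path is blocked at Aa.
Path 3: Dd ← Aa → Bb
  Aa is a fork here and Aa is conditioned on, so the path is blocked at Aa.
Every path is blocked, so Dd and Bb are d-separated given {Aa, Hh, Rr}.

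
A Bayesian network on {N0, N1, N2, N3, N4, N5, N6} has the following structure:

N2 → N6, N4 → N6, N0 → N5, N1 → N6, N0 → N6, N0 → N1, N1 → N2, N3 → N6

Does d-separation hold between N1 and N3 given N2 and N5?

We examine all 3 paths between N1 and N3:
  1. N1 → N6 ← N3 — N6:collider[blocks] ⇒ blocked
  2. N1 → N2 → N6 ← N3 — N2:chain[blocks]; N6:collider[blocks] ⇒ blocked
  3. N1 ← N0 → N6 ← N3 — N0:fork[open]; N6:collider[blocks] ⇒ blocked
Since every path is blocked, d-separation holds.

Yes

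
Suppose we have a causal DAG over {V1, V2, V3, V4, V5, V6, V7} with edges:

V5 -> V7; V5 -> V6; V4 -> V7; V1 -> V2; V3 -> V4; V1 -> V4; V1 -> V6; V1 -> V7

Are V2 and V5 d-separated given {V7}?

No

3 paths connect V2 and V5; each must be blocked for d-separation to hold:
Path 1: V2 ← V1 → V4 → V7 ← V5
  V1 is a fork and V1 is not conditioned on; V4 is a chain and V4 is not conditioned on; V7 is a collider and V7 is conditioned on, which opens it — no node blocks this path, so it is active.
Path 2: V2 ← V1 → V6 ← V5
  V6 is a collider here and neither V6 nor any of its descendants is conditioned on, so the collider stays closed — the path is blocked at V6.
Path 3: V2 ← V1 → V7 ← V5
  V1 is a fork and V1 is not conditioned on; V7 is a collider and V7 is conditioned on, which opens it — no node blocks this path, so it is active.
Since the path V2 ← V1 → V4 → V7 ← V5 is active, V2 and V5 are not d-separated given {V7}.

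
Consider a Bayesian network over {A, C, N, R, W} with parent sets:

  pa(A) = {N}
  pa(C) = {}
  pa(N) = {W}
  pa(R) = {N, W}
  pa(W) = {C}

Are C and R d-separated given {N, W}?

Yes

There are 2 undirected paths between C and R; checking each against the conditioning set {N, W}:
Path 1: C → W → N → R
  W is a chain here and W is conditioned on, so the path is blocked at W.
Path 2: C → W → R
  W is a chain here and W is conditioned on, so the path is blocked at W.
Since every path is blocked, d-separation holds.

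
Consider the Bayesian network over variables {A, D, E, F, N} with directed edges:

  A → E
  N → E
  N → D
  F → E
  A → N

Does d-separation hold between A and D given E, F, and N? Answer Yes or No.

We examine all 2 paths between A and D:
Path 1: A → E ← N → D
  N is a fork here and N is conditioned on, so the path is blocked at N.
Path 2: A → N → D
  N is a chain here and N is conditioned on, so the path is blocked at N.
Every path is blocked, so A and D are d-separated given {E, F, N}.

Yes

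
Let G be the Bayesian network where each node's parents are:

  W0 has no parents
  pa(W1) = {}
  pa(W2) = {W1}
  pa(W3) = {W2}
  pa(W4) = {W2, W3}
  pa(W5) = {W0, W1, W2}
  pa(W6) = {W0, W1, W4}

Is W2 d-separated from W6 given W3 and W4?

There are 6 undirected paths between W2 and W6; checking each against the conditioning set {W3, W4}:
  1. W2 → W5 ← W0 → W6 — W5:collider[blocks]; W0:fork[open] ⇒ blocked
  2. W2 → W5 ← W1 → W6 — W5:collider[blocks]; W1:fork[open] ⇒ blocked
  3. W2 ← W1 → W5 ← W0 → W6 — W1:fork[open]; W5:collider[blocks]; W0:fork[open] ⇒ blocked
  4. W2 ← W1 → W6 — W1:fork[open] ⇒ active
  5. W2 → W3 → W4 → W6 — W3:chain[blocks]; W4:chain[blocks] ⇒ blocked
  6. W2 → W4 → W6 — W4:chain[blocks] ⇒ blocked
At least one path is unblocked, so d-separation fails.

No — W2 and W6 are not d-separated given {W3, W4}.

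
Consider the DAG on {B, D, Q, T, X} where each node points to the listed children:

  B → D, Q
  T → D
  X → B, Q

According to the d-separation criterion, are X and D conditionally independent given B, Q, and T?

We examine all 2 paths between X and D:
  1. X → Q ← B → D — Q:collider[open]; B:fork[blocks] ⇒ blocked
  2. X → B → D — B:chain[blocks] ⇒ blocked
All paths are blocked; X ⊥ D | {B, Q, T} holds.

Yes — X and D are d-separated given {B, Q, T}.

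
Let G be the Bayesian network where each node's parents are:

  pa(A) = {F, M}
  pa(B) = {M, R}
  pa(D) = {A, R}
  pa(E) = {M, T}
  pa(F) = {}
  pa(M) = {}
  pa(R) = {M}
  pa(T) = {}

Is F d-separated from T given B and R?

Yes

Enumerating the 3 paths from F to T and testing each for blocking by {B, R}:
Path 1: F → A → D ← R ← M → E ← T
  D is a collider here and neither D nor any of its descendants is conditioned on, so the collider stays closed — the path is blocked at D.
Path 2: F → A → D ← R → B ← M → E ← T
  D is a collider here and neither D nor any of its descendants is conditioned on, so the collider stays closed — the path is blocked at D.
Path 3: F → A ← M → E ← T
  A is a collider here and neither A nor any of its descendants is conditioned on, so the collider stays closed — the path is blocked at A.
Since every path is blocked, d-separation holds.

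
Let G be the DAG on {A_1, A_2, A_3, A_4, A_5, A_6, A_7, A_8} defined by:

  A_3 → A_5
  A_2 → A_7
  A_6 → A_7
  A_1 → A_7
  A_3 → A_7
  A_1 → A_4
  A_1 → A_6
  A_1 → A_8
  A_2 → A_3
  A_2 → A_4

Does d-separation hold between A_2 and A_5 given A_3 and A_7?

Yes

There are 4 undirected paths between A_2 and A_5; checking each against the conditioning set {A_3, A_7}:
Path 1: A_2 → A_7 ← A_3 → A_5
  A_3 is a fork here and A_3 is conditioned on, so the path is blocked at A_3.
Path 2: A_2 → A_4 ← A_1 → A_7 ← A_3 → A_5
  A_4 is a collider here and neither A_4 nor any of its descendants is conditioned on, so the collider stays closed — the path is blocked at A_4.
Path 3: A_2 → A_4 ← A_1 → A_6 → A_7 ← A_3 → A_5
  A_4 is a collider here and neither A_4 nor any of its descendants is conditioned on, so the collider stays closed — the path is blocked at A_4.
Path 4: A_2 → A_3 → A_5
  A_3 is a chain here and A_3 is conditioned on, so the path is blocked at A_3.
All paths are blocked; A_2 ⊥ A_5 | {A_3, A_7} holds.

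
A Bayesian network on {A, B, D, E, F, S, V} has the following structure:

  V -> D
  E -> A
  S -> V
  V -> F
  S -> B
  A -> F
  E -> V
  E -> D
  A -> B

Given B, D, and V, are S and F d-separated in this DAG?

There are 6 undirected paths between S and F; checking each against the conditioning set {B, D, V}:
  1. S → V → F — V:chain[blocks] ⇒ blocked
  2. S → V ← E → A → F — V:collider[open]; E:fork[open]; A:chain[open] ⇒ active
  3. S → V → D ← E → A → F — V:chain[blocks]; D:collider[open]; E:fork[open]; A:chain[open] ⇒ blocked
  4. S → B ← A → F — B:collider[open]; A:fork[open] ⇒ active
  5. S → B ← A ← E → V → F — B:collider[open]; A:chain[open]; E:fork[open]; V:chain[blocks] ⇒ blocked
  6. S → B ← A ← E → D ← V → F — B:collider[open]; A:chain[open]; E:fork[open]; D:collider[open]; V:fork[blocks] ⇒ blocked
Since the path S → V ← E → A → F is active, S and F are not d-separated given {B, D, V}.

No — S and F are not d-separated given {B, D, V}.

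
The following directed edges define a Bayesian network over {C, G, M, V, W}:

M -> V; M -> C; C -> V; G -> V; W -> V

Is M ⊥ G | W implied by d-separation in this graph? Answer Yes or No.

Yes

Enumerating the 2 paths from M to G and testing each for blocking by {W}:
Path 1: M → V ← G
  V is a collider here and neither V nor any of its descendants is conditioned on, so the collider stays closed — the path is blocked at V.
Path 2: M → C → V ← G
  V is a collider here and neither V nor any of its descendants is conditioned on, so the collider stays closed — the path is blocked at V.
Every path is blocked, so M and G are d-separated given {W}.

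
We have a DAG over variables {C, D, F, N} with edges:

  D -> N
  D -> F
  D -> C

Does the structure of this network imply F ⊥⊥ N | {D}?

Yes — F and N are d-separated given {D}.

The only undirected path from F to N is:
Path 1: F ← D → N
  D is a fork here and D is conditioned on, so the path is blocked at D.
All paths are blocked; F ⊥ N | {D} holds.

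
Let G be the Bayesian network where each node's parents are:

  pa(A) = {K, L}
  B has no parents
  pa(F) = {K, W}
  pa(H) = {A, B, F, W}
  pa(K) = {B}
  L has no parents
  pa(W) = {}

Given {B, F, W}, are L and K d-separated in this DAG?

There are 4 undirected paths between L and K; checking each against the conditioning set {B, F, W}:
  1. L → A ← K — A:collider[blocks] ⇒ blocked
  2. L → A → H ← W → F ← K — A:chain[open]; H:collider[blocks]; W:fork[blocks]; F:collider[open] ⇒ blocked
  3. L → A → H ← F ← K — A:chain[open]; H:collider[blocks]; F:chain[blocks] ⇒ blocked
  4. L → A → H ← B → K — A:chain[open]; H:collider[blocks]; B:fork[blocks] ⇒ blocked
Since every path is blocked, d-separation holds.

Yes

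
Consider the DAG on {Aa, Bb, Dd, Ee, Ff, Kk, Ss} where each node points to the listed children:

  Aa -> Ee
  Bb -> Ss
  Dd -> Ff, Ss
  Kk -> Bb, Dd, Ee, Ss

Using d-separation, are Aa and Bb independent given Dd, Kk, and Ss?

Yes

3 paths connect Aa and Bb; each must be blocked for d-separation to hold:
Path 1: Aa → Ee ← Kk → Dd → Ss ← Bb
  Ee is a collider here and neither Ee nor any of its descendants is conditioned on, so the collider stays closed — the path is blocked at Ee.
Path 2: Aa → Ee ← Kk → Ss ← Bb
  Ee is a collider here and neither Ee nor any of its descendants is conditioned on, so the collider stays closed — the path is blocked at Ee.
Path 3: Aa → Ee ← Kk → Bb
  Ee is a collider here and neither Ee nor any of its descendants is conditioned on, so the collider stays closed — the path is blocked at Ee.
Since every path is blocked, d-separation holds.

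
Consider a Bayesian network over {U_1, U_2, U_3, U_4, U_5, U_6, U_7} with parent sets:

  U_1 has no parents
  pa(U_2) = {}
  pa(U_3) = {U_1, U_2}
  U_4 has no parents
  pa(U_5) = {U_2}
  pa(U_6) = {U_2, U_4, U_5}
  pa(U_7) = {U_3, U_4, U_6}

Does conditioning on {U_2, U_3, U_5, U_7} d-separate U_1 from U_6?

We examine all 4 paths between U_1 and U_6:
  1. U_1 → U_3 ← U_2 → U_5 → U_6 — U_3:collider[open]; U_2:fork[blocks]; U_5:chain[blocks] ⇒ blocked
  2. U_1 → U_3 ← U_2 → U_6 — U_3:collider[open]; U_2:fork[blocks] ⇒ blocked
  3. U_1 → U_3 → U_7 ← U_6 — U_3:chain[blocks]; U_7:collider[open] ⇒ blocked
  4. U_1 → U_3 → U_7 ← U_4 → U_6 — U_3:chain[blocks]; U_7:collider[open]; U_4:fork[open] ⇒ blocked
All paths are blocked; U_1 ⊥ U_6 | {U_2, U_3, U_5, U_7} holds.

Yes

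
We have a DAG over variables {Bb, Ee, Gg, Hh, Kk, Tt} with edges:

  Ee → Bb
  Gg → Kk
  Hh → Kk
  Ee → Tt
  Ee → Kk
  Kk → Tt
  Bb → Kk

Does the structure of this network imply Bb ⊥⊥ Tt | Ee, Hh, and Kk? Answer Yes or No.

Yes

There are 4 undirected paths between Bb and Tt; checking each against the conditioning set {Ee, Hh, Kk}:
Path 1: Bb → Kk → Tt
  Kk is a chain here and Kk is conditioned on, so the path is blocked at Kk.
Path 2: Bb → Kk ← Ee → Tt
  Ee is a fork here and Ee is conditioned on, so the path is blocked at Ee.
Path 3: Bb ← Ee → Kk → Tt
  Ee is a fork here and Ee is conditioned on, so the path is blocked at Ee.
Path 4: Bb ← Ee → Tt
  Ee is a fork here and Ee is conditioned on, so the path is blocked at Ee.
All paths are blocked; Bb ⊥ Tt | {Ee, Hh, Kk} holds.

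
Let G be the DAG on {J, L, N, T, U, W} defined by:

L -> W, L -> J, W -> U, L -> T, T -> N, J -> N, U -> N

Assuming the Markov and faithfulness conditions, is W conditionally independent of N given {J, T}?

No

There are 3 undirected paths between W and N; checking each against the conditioning set {J, T}:
Path 1: W → U → N
  U is a chain and U is not conditioned on — no node blocks this path, so it is active.
Path 2: W ← L → J → N
  J is a chain here and J is conditioned on, so the path is blocked at J.
Path 3: W ← L → T → N
  T is a chain here and T is conditioned on, so the path is blocked at T.
Since the path W → U → N is active, W and N are not d-separated given {J, T}.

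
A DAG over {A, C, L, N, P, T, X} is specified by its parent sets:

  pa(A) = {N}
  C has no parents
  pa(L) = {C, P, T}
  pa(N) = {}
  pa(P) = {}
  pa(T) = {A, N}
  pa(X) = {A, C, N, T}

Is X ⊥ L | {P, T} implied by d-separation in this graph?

6 paths connect X and L; each must be blocked for d-separation to hold:
  1. X ← C → L — C:fork[open] ⇒ active
  2. X ← T → L — T:fork[blocks] ⇒ blocked
  3. X ← A → T → L — A:fork[open]; T:chain[blocks] ⇒ blocked
  4. X ← A ← N → T → L — A:chain[open]; N:fork[open]; T:chain[blocks] ⇒ blocked
  5. X ← N → T → L — N:fork[open]; T:chain[blocks] ⇒ blocked
  6. X ← N → A → T → L — N:fork[open]; A:chain[open]; T:chain[blocks] ⇒ blocked
Because an active path exists, X and L are not d-separated.

No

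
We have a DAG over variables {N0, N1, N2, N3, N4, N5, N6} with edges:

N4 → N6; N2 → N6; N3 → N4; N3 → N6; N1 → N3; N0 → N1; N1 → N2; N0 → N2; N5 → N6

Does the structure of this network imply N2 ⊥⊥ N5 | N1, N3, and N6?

No — N2 and N5 are not d-separated given {N1, N3, N6}.

We examine all 5 paths between N2 and N5:
  1. N2 → N6 ← N5 — N6:collider[open] ⇒ active
  2. N2 ← N1 → N3 → N6 ← N5 — N1:fork[blocks]; N3:chain[blocks]; N6:collider[open] ⇒ blocked
  3. N2 ← N1 → N3 → N4 → N6 ← N5 — N1:fork[blocks]; N3:chain[blocks]; N4:chain[open]; N6:collider[open] ⇒ blocked
  4. N2 ← N0 → N1 → N3 → N6 ← N5 — N0:fork[open]; N1:chain[blocks]; N3:chain[blocks]; N6:collider[open] ⇒ blocked
  5. N2 ← N0 → N1 → N3 → N4 → N6 ← N5 — N0:fork[open]; N1:chain[blocks]; N3:chain[blocks]; N4:chain[open]; N6:collider[open] ⇒ blocked
At least one path is unblocked, so d-separation fails.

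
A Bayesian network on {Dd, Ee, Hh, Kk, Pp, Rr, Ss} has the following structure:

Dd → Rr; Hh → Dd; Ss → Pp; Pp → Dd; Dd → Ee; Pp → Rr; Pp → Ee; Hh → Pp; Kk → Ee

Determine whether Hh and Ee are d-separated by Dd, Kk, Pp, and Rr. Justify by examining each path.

There are 6 undirected paths between Hh and Ee; checking each against the conditioning set {Dd, Kk, Pp, Rr}:
Path 1: Hh → Dd → Ee
  Dd is a chain here and Dd is conditioned on, so the path is blocked at Dd.
Path 2: Hh → Dd → Rr ← Pp → Ee
  Dd is a chain here and Dd is conditioned on, so the path is blocked at Dd.
Path 3: Hh → Dd ← Pp → Ee
  Pp is a fork here and Pp is conditioned on, so the path is blocked at Pp.
Path 4: Hh → Pp → Ee
  Pp is a chain here and Pp is conditioned on, so the path is blocked at Pp.
Path 5: Hh → Pp → Rr ← Dd → Ee
  Pp is a chain here and Pp is conditioned on, so the path is blocked at Pp.
Path 6: Hh → Pp → Dd → Ee
  Pp is a chain here and Pp is conditioned on, so the path is blocked at Pp.
Since every path is blocked, d-separation holds.

Yes — Hh and Ee are d-separated given {Dd, Kk, Pp, Rr}.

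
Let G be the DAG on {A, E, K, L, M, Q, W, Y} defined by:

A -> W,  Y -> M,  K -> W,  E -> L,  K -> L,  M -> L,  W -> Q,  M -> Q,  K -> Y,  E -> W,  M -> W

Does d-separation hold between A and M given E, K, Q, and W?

No

We examine all 6 paths between A and M:
Path 1: A → W ← K → L ← M
  K is a fork here and K is conditioned on, so the path is blocked at K.
Path 2: A → W ← K → Y → M
  K is a fork here and K is conditioned on, so the path is blocked at K.
Path 3: A → W ← E → L ← K → Y → M
  E is a fork here and E is conditioned on, so the path is blocked at E.
Path 4: A → W ← E → L ← M
  E is a fork here and E is conditioned on, so the path is blocked at E.
Path 5: A → W → Q ← M
  W is a chain here and W is conditioned on, so the path is blocked at W.
Path 6: A → W ← M
  W is a collider and W is conditioned on, which opens it — no node blocks this path, so it is active.
Since the path A → W ← M is active, A and M are not d-separated given {E, K, Q, W}.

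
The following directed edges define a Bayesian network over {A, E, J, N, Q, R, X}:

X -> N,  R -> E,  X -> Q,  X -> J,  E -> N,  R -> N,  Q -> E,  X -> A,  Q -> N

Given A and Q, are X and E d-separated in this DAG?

There are 6 undirected paths between X and E; checking each against the conditioning set {A, Q}:
  1. X → Q → E — Q:chain[blocks] ⇒ blocked
  2. X → Q → N ← E — Q:chain[blocks]; N:collider[blocks] ⇒ blocked
  3. X → Q → N ← R → E — Q:chain[blocks]; N:collider[blocks]; R:fork[open] ⇒ blocked
  4. X → N ← E — N:collider[blocks] ⇒ blocked
  5. X → N ← Q → E — N:collider[blocks]; Q:fork[blocks] ⇒ blocked
  6. X → N ← R → E — N:collider[blocks]; R:fork[open] ⇒ blocked
Since every path is blocked, d-separation holds.

Yes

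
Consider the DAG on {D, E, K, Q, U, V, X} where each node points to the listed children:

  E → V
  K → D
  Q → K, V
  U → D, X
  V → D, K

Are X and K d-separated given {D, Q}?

No

3 paths connect X and K; each must be blocked for d-separation to hold:
Path 1: X ← U → D ← V ← Q → K
  Q is a fork here and Q is conditioned on, so the path is blocked at Q.
Path 2: X ← U → D ← V → K
  U is a fork and U is not conditioned on; D is a collider and D is conditioned on, which opens it; V is a fork and V is not conditioned on — no node blocks this path, so it is active.
Path 3: X ← U → D ← K
  U is a fork and U is not conditioned on; D is a collider and D is conditioned on, which opens it — no node blocks this path, so it is active.
At least one path is unblocked, so d-separation fails.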